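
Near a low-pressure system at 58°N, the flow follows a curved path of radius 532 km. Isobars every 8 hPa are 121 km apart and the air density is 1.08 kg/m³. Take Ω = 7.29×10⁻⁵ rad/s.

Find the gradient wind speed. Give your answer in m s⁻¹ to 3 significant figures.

Coriolis parameter at 58°N:
f = 2Ω sin φ = 2 × 7.29×10⁻⁵ × sin 58° = 1.24×10⁻⁴ s⁻¹
Pressure gradient: |∂P/∂n| = 800 Pa / 121000 m = 6.61×10⁻³ Pa/m
Geostrophic speed: V_g = |∂P/∂n|/(fρ) = 6.61×10⁻³/(1.24×10⁻⁴ × 1.08) = 49.5 m/s
Around a low, centrifugal force acts outward with Coriolis, so pressure-gradient force balances both:
(1/ρ)|∂P/∂n| = fV + V²/R  →  V² + fR·V − fR·V_g = 0
With fR = 1.24×10⁻⁴ × 532×10³ m = 65.8 m/s:
V = [−fR + √((fR)² + 4 fR V_g)]/2 = [−65.8 + √(65.8² + 4×65.8×49.5)]/2 = 33 m/s
Subgeostrophic (V < V_g = 49.5 m/s), as expected around a low.

33.0 m s⁻¹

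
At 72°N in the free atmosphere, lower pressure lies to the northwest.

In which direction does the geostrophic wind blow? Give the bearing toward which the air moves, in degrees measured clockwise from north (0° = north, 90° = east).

045°

The pressure-gradient force points toward the northwest (bearing 315°).
Geostrophic balance: in the Northern Hemisphere the Coriolis force deflects motion to the right, so the geostrophic wind blows 90° to the right of the pressure-gradient force (low pressure on the left).
Rotating 315° by 90° clockwise gives 045° — the wind blows toward the northeast.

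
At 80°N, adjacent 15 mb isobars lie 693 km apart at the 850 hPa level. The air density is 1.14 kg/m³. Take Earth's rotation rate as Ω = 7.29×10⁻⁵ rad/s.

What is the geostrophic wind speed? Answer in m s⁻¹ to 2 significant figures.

Coriolis parameter at 80°N:
f = 2Ω sin φ = 2 × 7.29×10⁻⁵ × sin 80° = 1.44×10⁻⁴ s⁻¹
Pressure gradient: |∂P/∂n| = 1500 Pa / 693000 m = 2.16×10⁻³ Pa/m
Geostrophic balance (pressure-gradient force = Coriolis force):
V_g = (1/(fρ)) |∂P/∂n| = 2.16×10⁻³ / (1.44×10⁻⁴ × 1.14) = 13.2 m/s

13 m s⁻¹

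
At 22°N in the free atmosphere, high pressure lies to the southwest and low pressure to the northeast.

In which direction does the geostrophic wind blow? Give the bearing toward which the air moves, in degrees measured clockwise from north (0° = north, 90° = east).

135°

The pressure-gradient force points toward the northeast (bearing 045°).
Geostrophic balance: in the Northern Hemisphere the Coriolis force deflects motion to the right, so the geostrophic wind blows 90° to the right of the pressure-gradient force (low pressure on the left).
Rotating 045° by 90° clockwise gives 135° — the wind blows toward the southeast.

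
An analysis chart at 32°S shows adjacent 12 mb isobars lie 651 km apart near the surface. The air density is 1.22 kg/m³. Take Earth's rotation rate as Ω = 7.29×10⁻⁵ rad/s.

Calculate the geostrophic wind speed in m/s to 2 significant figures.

Coriolis parameter at 32°S:
f = 2Ω sin φ = 2 × 7.29×10⁻⁵ × sin 32° = 7.73×10⁻⁵ s⁻¹
Pressure gradient: |∂P/∂n| = 1200 Pa / 651000 m = 1.84×10⁻³ Pa/m
Geostrophic balance (pressure-gradient force = Coriolis force):
V_g = (1/(fρ)) |∂P/∂n| = 1.84×10⁻³ / (7.73×10⁻⁵ × 1.22) = 19.6 m/s

20 m/s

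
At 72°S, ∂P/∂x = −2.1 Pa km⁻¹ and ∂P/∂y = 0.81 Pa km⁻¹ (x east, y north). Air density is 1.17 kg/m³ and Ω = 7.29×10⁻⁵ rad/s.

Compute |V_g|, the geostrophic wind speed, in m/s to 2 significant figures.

Coriolis parameter at 72°S:
f = 2Ω sin φ = 2 × 7.29×10⁻⁵ × sin 72° = 1.39×10⁻⁴ s⁻¹
In the Southern Hemisphere f is negative: f = −1.39×10⁻⁴ s⁻¹.
Component geostrophic relations (x east, y north):
u_g = −(1/(fρ)) ∂P/∂y,  v_g = (1/(fρ)) ∂P/∂x
u_g = −(0.81×10⁻³)/(−1.39×10⁻⁴ × 1.17) = 4.99 m/s;  v_g = (−2.1×10⁻³)/(−1.39×10⁻⁴ × 1.17) = 12.9 m/s
|V_g| = √(u_g² + v_g²) = 13.9 m/s

14 m/s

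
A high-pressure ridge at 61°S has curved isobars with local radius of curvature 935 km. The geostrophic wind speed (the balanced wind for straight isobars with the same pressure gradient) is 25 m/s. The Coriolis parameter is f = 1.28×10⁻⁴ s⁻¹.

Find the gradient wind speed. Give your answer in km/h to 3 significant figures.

128 km/h

Around a high, pressure-gradient force acts outward with centrifugal, so Coriolis balances both:
fV = (1/ρ)|∂P/∂n| + V²/R  →  V² − fR·V + fR·V_g = 0
With fR = 1.28×10⁻⁴ × 935×10³ m = 120 m/s:
V = [fR − √((fR)² − 4 fR V_g)]/2 = [120 − √(120² − 4×120×25)]/2 = 35.6 m/s
Supergeostrophic (V > V_g = 25 m/s), as expected around a high.
Converting: 35.6 m/s × 3.6 = 128 km/h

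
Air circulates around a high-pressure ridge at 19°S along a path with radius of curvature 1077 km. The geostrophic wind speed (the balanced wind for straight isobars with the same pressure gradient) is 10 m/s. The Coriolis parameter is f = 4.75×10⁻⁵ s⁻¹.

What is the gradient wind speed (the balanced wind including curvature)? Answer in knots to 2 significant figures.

Around a high, pressure-gradient force acts outward with centrifugal, so Coriolis balances both:
fV = (1/ρ)|∂P/∂n| + V²/R  →  V² − fR·V + fR·V_g = 0
With fR = 4.75×10⁻⁵ × 1077×10³ m = 51.2 m/s:
V = [fR − √((fR)² − 4 fR V_g)]/2 = [51.2 − √(51.2² − 4×51.2×10)]/2 = 13.6 m/s
Supergeostrophic (V > V_g = 10 m/s), as expected around a high.
Converting: 13.6 m/s × 1.944 = 27 knots

27 knots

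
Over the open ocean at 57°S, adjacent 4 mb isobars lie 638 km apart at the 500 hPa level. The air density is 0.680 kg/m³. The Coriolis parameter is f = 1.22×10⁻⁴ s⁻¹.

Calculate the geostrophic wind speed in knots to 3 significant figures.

Pressure gradient: |∂P/∂n| = 400 Pa / 638000 m = 6.27×10⁻⁴ Pa/m
Geostrophic balance (pressure-gradient force = Coriolis force):
V_g = (1/(fρ)) |∂P/∂n| = 6.27×10⁻⁴ / (1.22×10⁻⁴ × 0.680) = 7.56 m/s
Converting: 7.56 m/s × 1.944 = 14.7 knots

14.7 knots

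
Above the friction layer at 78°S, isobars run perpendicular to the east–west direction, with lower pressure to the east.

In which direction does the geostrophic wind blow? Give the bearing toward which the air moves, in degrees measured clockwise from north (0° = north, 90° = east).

The pressure-gradient force points toward the east (bearing 090°).
Geostrophic balance: in the Southern Hemisphere the Coriolis force deflects motion to the left, so the geostrophic wind blows 90° to the left of the pressure-gradient force (low pressure on the right).
Rotating 090° by 90° counterclockwise gives 000° — the wind blows toward the north.

000°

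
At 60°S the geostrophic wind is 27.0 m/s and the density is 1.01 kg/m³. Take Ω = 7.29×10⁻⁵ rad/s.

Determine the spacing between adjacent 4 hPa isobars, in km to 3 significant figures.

116 km

Coriolis parameter at 60°S:
f = 2Ω sin φ = 2 × 7.29×10⁻⁵ × sin 60° = 1.26×10⁻⁴ s⁻¹
Geostrophic balance rearranged: |∂P/∂n| = f ρ V_g
|∂P/∂n| = 1.26×10⁻⁴ × 1.01 × 27.0 = 3.44×10⁻³ Pa/m
Isobar spacing: Δn = ΔP/|∂P/∂n| = 400 Pa / 3.44×10⁻³ Pa/m = 116168 m ≈ 116 km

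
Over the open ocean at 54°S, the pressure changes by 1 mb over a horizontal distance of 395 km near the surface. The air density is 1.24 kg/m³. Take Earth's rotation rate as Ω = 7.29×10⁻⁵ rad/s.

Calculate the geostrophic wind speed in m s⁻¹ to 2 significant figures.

1.7 m s⁻¹

Coriolis parameter at 54°S:
f = 2Ω sin φ = 2 × 7.29×10⁻⁵ × sin 54° = 1.18×10⁻⁴ s⁻¹
Pressure gradient: |∂P/∂n| = 100 Pa / 395000 m = 2.53×10⁻⁴ Pa/m
Geostrophic balance (pressure-gradient force = Coriolis force):
V_g = (1/(fρ)) |∂P/∂n| = 2.53×10⁻⁴ / (1.18×10⁻⁴ × 1.24) = 1.73 m/s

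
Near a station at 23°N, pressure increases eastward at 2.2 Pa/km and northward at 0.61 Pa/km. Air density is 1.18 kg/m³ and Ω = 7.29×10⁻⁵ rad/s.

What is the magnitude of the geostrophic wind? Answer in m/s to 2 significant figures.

34 m/s

Coriolis parameter at 23°N:
f = 2Ω sin φ = 2 × 7.29×10⁻⁵ × sin 23° = 5.70×10⁻⁵ s⁻¹
Component geostrophic relations (x east, y north):
u_g = −(1/(fρ)) ∂P/∂y,  v_g = (1/(fρ)) ∂P/∂x
u_g = −(0.61×10⁻³)/(5.70×10⁻⁵ × 1.18) = −9.07 m/s;  v_g = (2.2×10⁻³)/(5.70×10⁻⁵ × 1.18) = 32.7 m/s
|V_g| = √(u_g² + v_g²) = 34.0 m/s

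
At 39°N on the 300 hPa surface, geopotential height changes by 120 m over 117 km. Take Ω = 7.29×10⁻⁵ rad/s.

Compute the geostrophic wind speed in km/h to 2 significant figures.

390 km/h

Coriolis parameter at 39°N:
f = 2Ω sin φ = 2 × 7.29×10⁻⁵ × sin 39° = 9.18×10⁻⁵ s⁻¹
Height gradient: |∂Z/∂n| = 120 m / 117000 m = 1.03×10⁻³
On a pressure surface, geostrophic balance gives V_g = (g/f)|∂Z/∂n|:
V_g = 9.81 × 1.03×10⁻³ / 9.18×10⁻⁵ = 110 m/s
Converting: 110 m/s × 3.6 = 390 km/h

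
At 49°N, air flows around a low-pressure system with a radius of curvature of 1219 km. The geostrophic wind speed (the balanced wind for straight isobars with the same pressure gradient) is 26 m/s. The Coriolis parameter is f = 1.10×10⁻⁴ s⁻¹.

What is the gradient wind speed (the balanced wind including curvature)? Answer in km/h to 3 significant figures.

80.3 km/h

Around a low, centrifugal force acts outward with Coriolis, so pressure-gradient force balances both:
(1/ρ)|∂P/∂n| = fV + V²/R  →  V² + fR·V − fR·V_g = 0
With fR = 1.10×10⁻⁴ × 1219×10³ m = 134 m/s:
V = [−fR + √((fR)² + 4 fR V_g)]/2 = [−134 + √(134² + 4×134×26)]/2 = 22.3 m/s
Subgeostrophic (V < V_g = 26 m/s), as expected around a low.
Converting: 22.3 m/s × 3.6 = 80.3 km/h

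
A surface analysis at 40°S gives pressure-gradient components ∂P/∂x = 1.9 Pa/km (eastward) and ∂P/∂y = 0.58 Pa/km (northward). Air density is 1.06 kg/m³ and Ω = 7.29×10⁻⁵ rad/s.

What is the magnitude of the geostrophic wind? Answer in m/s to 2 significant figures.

Coriolis parameter at 40°S:
f = 2Ω sin φ = 2 × 7.29×10⁻⁵ × sin 40° = 9.37×10⁻⁵ s⁻¹
In the Southern Hemisphere f is negative: f = −9.37×10⁻⁵ s⁻¹.
Component geostrophic relations (x east, y north):
u_g = −(1/(fρ)) ∂P/∂y,  v_g = (1/(fρ)) ∂P/∂x
u_g = −(0.58×10⁻³)/(−9.37×10⁻⁵ × 1.06) = 5.84 m/s;  v_g = (1.9×10⁻³)/(−9.37×10⁻⁵ × 1.06) = −19.1 m/s
|V_g| = √(u_g² + v_g²) = 20.0 m/s

20 m/s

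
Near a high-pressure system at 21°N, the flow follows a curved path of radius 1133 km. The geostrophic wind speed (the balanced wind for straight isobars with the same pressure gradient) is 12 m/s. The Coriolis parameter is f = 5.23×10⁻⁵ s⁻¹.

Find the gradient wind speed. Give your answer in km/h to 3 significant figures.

60.2 km/h

Around a high, pressure-gradient force acts outward with centrifugal, so Coriolis balances both:
fV = (1/ρ)|∂P/∂n| + V²/R  →  V² − fR·V + fR·V_g = 0
With fR = 5.23×10⁻⁵ × 1133×10³ m = 59.3 m/s:
V = [fR − √((fR)² − 4 fR V_g)]/2 = [59.3 − √(59.3² − 4×59.3×12)]/2 = 16.7 m/s
Supergeostrophic (V > V_g = 12 m/s), as expected around a high.
Converting: 16.7 m/s × 3.6 = 60.2 km/h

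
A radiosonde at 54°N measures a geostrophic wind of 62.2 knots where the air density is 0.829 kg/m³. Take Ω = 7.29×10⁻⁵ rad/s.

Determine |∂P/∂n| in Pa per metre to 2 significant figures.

3.1×10⁻³ Pa/m

Coriolis parameter at 54°N:
f = 2Ω sin φ = 2 × 7.29×10⁻⁵ × sin 54° = 1.18×10⁻⁴ s⁻¹
Wind speed in SI: 62.2 knots = 32.0 m/s
Geostrophic balance rearranged: |∂P/∂n| = f ρ V_g
|∂P/∂n| = 1.18×10⁻⁴ × 0.829 × 32.0 = 3.13×10⁻³ Pa/m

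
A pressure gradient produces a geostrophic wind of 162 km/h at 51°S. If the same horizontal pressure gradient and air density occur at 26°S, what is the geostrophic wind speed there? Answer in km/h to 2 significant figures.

290 km/h

With the same pressure gradient and density, V_g ∝ 1/f ∝ 1/sin φ.
V₂ = V₁ · sin φ₁ / sin φ₂ = 162 × sin 51° / sin 26°
V₂ = 162 × 0.7771/0.4384 = 290 km/h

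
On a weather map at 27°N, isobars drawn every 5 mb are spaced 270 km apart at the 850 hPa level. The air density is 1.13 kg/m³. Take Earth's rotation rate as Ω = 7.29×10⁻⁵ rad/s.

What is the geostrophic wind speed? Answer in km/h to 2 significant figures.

Coriolis parameter at 27°N:
f = 2Ω sin φ = 2 × 7.29×10⁻⁵ × sin 27° = 6.62×10⁻⁵ s⁻¹
Pressure gradient: |∂P/∂n| = 500 Pa / 270000 m = 1.85×10⁻³ Pa/m
Geostrophic balance (pressure-gradient force = Coriolis force):
V_g = (1/(fρ)) |∂P/∂n| = 1.85×10⁻³ / (6.62×10⁻⁵ × 1.13) = 24.8 m/s
Converting: 24.8 m/s × 3.6 = 89 km/h

89 km/h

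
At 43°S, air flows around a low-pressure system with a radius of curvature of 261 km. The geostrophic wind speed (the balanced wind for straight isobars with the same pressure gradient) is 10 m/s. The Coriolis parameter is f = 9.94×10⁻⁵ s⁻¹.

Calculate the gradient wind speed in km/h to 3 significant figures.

27.8 km/h

Around a low, centrifugal force acts outward with Coriolis, so pressure-gradient force balances both:
(1/ρ)|∂P/∂n| = fV + V²/R  →  V² + fR·V − fR·V_g = 0
With fR = 9.94×10⁻⁵ × 261×10³ m = 25.9 m/s:
V = [−fR + √((fR)² + 4 fR V_g)]/2 = [−25.9 + √(25.9² + 4×25.9×10)]/2 = 7.71 m/s
Subgeostrophic (V < V_g = 10 m/s), as expected around a low.
Converting: 7.71 m/s × 3.6 = 27.8 km/h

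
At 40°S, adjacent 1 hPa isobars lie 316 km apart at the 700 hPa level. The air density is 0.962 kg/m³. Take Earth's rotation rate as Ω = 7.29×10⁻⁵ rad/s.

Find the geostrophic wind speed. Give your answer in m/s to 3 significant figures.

Coriolis parameter at 40°S:
f = 2Ω sin φ = 2 × 7.29×10⁻⁵ × sin 40° = 9.37×10⁻⁵ s⁻¹
Pressure gradient: |∂P/∂n| = 100 Pa / 316000 m = 3.16×10⁻⁴ Pa/m
Geostrophic balance (pressure-gradient force = Coriolis force):
V_g = (1/(fρ)) |∂P/∂n| = 3.16×10⁻⁴ / (9.37×10⁻⁵ × 0.962) = 3.51 m/s

3.51 m/s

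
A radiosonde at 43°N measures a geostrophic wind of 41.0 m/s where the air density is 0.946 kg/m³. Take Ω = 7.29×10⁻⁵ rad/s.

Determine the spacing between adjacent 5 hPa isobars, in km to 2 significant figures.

130 km

Coriolis parameter at 43°N:
f = 2Ω sin φ = 2 × 7.29×10⁻⁵ × sin 43° = 9.94×10⁻⁵ s⁻¹
Geostrophic balance rearranged: |∂P/∂n| = f ρ V_g
|∂P/∂n| = 9.94×10⁻⁵ × 0.946 × 41.0 = 3.86×10⁻³ Pa/m
Isobar spacing: Δn = ΔP/|∂P/∂n| = 500 Pa / 3.86×10⁻³ Pa/m = 129645 m ≈ 130 km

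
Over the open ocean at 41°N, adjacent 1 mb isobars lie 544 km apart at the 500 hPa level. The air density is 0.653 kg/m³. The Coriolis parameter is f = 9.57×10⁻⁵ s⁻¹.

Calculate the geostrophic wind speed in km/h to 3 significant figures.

Pressure gradient: |∂P/∂n| = 100 Pa / 544000 m = 1.84×10⁻⁴ Pa/m
Geostrophic balance (pressure-gradient force = Coriolis force):
V_g = (1/(fρ)) |∂P/∂n| = 1.84×10⁻⁴ / (9.57×10⁻⁵ × 0.653) = 2.94 m/s
Converting: 2.94 m/s × 3.6 = 10.6 km/h

10.6 km/h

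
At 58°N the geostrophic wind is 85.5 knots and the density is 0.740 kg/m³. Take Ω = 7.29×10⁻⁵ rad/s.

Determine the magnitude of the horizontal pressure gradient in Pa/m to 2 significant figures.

4.0×10⁻³ Pa/m

Coriolis parameter at 58°N:
f = 2Ω sin φ = 2 × 7.29×10⁻⁵ × sin 58° = 1.24×10⁻⁴ s⁻¹
Wind speed in SI: 85.5 knots = 44.0 m/s
Geostrophic balance rearranged: |∂P/∂n| = f ρ V_g
|∂P/∂n| = 1.24×10⁻⁴ × 0.740 × 44.0 = 4.02×10⁻³ Pa/m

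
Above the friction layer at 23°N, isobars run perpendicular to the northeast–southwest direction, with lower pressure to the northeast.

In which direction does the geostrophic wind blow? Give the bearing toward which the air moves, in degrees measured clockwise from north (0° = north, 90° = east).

135°

The pressure-gradient force points toward the northeast (bearing 045°).
Geostrophic balance: in the Northern Hemisphere the Coriolis force deflects motion to the right, so the geostrophic wind blows 90° to the right of the pressure-gradient force (low pressure on the left).
Rotating 045° by 90° clockwise gives 135° — the wind blows toward the southeast.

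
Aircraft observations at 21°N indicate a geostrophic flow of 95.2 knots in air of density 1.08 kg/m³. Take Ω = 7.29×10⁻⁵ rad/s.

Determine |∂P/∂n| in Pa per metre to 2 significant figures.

Coriolis parameter at 21°N:
f = 2Ω sin φ = 2 × 7.29×10⁻⁵ × sin 21° = 5.23×10⁻⁵ s⁻¹
Wind speed in SI: 95.2 knots = 49.0 m/s
Geostrophic balance rearranged: |∂P/∂n| = f ρ V_g
|∂P/∂n| = 5.23×10⁻⁵ × 1.08 × 49.0 = 2.76×10⁻³ Pa/m

2.8×10⁻³ Pa/m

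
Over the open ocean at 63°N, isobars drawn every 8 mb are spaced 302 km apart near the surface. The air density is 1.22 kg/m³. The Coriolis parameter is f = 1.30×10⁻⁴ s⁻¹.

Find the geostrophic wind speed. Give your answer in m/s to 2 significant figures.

17 m/s

Pressure gradient: |∂P/∂n| = 800 Pa / 302000 m = 2.65×10⁻³ Pa/m
Geostrophic balance (pressure-gradient force = Coriolis force):
V_g = (1/(fρ)) |∂P/∂n| = 2.65×10⁻³ / (1.30×10⁻⁴ × 1.22) = 16.7 m/s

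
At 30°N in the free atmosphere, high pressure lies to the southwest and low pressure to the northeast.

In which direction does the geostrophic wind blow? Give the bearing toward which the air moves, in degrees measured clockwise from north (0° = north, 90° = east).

135°

The pressure-gradient force points toward the northeast (bearing 045°).
Geostrophic balance: in the Northern Hemisphere the Coriolis force deflects motion to the right, so the geostrophic wind blows 90° to the right of the pressure-gradient force (low pressure on the left).
Rotating 045° by 90° clockwise gives 135° — the wind blows toward the southeast.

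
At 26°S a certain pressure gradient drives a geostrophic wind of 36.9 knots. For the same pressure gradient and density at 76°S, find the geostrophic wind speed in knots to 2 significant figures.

17 knots

With the same pressure gradient and density, V_g ∝ 1/f ∝ 1/sin φ.
V₂ = V₁ · sin φ₁ / sin φ₂ = 36.9 × sin 26° / sin 76°
V₂ = 36.9 × 0.4384/0.9703 = 17 knots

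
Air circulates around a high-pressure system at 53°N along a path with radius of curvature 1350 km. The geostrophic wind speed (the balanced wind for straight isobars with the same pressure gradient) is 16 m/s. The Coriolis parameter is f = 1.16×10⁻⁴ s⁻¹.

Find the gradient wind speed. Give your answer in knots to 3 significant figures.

35.2 knots

Around a high, pressure-gradient force acts outward with centrifugal, so Coriolis balances both:
fV = (1/ρ)|∂P/∂n| + V²/R  →  V² − fR·V + fR·V_g = 0
With fR = 1.16×10⁻⁴ × 1350×10³ m = 157 m/s:
V = [fR − √((fR)² − 4 fR V_g)]/2 = [157 − √(157² − 4×157×16)]/2 = 18.1 m/s
Supergeostrophic (V > V_g = 16 m/s), as expected around a high.
Converting: 18.1 m/s × 1.944 = 35.2 knots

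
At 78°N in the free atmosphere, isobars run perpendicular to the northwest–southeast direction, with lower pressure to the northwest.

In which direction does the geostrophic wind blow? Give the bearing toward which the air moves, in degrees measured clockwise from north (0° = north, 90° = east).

045°

The pressure-gradient force points toward the northwest (bearing 315°).
Geostrophic balance: in the Northern Hemisphere the Coriolis force deflects motion to the right, so the geostrophic wind blows 90° to the right of the pressure-gradient force (low pressure on the left).
Rotating 315° by 90° clockwise gives 045° — the wind blows toward the northeast.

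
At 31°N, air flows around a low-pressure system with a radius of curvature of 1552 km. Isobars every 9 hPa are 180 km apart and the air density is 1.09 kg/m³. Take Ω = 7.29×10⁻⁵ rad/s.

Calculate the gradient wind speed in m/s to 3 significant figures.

44.3 m/s

Coriolis parameter at 31°N:
f = 2Ω sin φ = 2 × 7.29×10⁻⁵ × sin 31° = 7.51×10⁻⁵ s⁻¹
Pressure gradient: |∂P/∂n| = 900 Pa / 180000 m = 5.00×10⁻³ Pa/m
Geostrophic speed: V_g = |∂P/∂n|/(fρ) = 5.00×10⁻³/(7.51×10⁻⁵ × 1.09) = 61.1 m/s
Around a low, centrifugal force acts outward with Coriolis, so pressure-gradient force balances both:
(1/ρ)|∂P/∂n| = fV + V²/R  →  V² + fR·V − fR·V_g = 0
With fR = 7.51×10⁻⁵ × 1552×10³ m = 117 m/s:
V = [−fR + √((fR)² + 4 fR V_g)]/2 = [−117 + √(117² + 4×117×61.1)]/2 = 44.3 m/s
Subgeostrophic (V < V_g = 61.1 m/s), as expected around a low.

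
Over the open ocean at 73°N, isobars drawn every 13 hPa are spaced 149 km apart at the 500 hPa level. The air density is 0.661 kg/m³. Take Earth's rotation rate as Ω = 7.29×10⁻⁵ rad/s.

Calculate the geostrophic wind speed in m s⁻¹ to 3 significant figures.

Coriolis parameter at 73°N:
f = 2Ω sin φ = 2 × 7.29×10⁻⁵ × sin 73° = 1.39×10⁻⁴ s⁻¹
Pressure gradient: |∂P/∂n| = 1300 Pa / 149000 m = 8.72×10⁻³ Pa/m
Geostrophic balance (pressure-gradient force = Coriolis force):
V_g = (1/(fρ)) |∂P/∂n| = 8.72×10⁻³ / (1.39×10⁻⁴ × 0.661) = 94.7 m/s

94.7 m s⁻¹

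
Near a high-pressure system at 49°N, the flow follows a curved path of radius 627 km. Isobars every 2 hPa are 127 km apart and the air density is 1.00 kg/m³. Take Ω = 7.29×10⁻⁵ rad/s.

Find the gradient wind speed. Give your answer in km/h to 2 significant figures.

Coriolis parameter at 49°N:
f = 2Ω sin φ = 2 × 7.29×10⁻⁵ × sin 49° = 1.10×10⁻⁴ s⁻¹
Pressure gradient: |∂P/∂n| = 200 Pa / 127000 m = 1.57×10⁻³ Pa/m
Geostrophic speed: V_g = |∂P/∂n|/(fρ) = 1.57×10⁻³/(1.10×10⁻⁴ × 1.00) = 14.3 m/s
Around a high, pressure-gradient force acts outward with centrifugal, so Coriolis balances both:
fV = (1/ρ)|∂P/∂n| + V²/R  →  V² − fR·V + fR·V_g = 0
With fR = 1.10×10⁻⁴ × 627×10³ m = 69.0 m/s:
V = [fR − √((fR)² − 4 fR V_g)]/2 = [69.0 − √(69.0² − 4×69.0×14.3)]/2 = 20.3 m/s
Supergeostrophic (V > V_g = 14.3 m/s), as expected around a high.
Converting: 20.3 m/s × 3.6 = 73 km/h

73 km/h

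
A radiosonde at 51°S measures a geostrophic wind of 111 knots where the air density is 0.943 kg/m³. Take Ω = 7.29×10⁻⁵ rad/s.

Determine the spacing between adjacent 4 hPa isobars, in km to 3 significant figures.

Coriolis parameter at 51°S:
f = 2Ω sin φ = 2 × 7.29×10⁻⁵ × sin 51° = 1.13×10⁻⁴ s⁻¹
Wind speed in SI: 111 knots = 57.1 m/s
Geostrophic balance rearranged: |∂P/∂n| = f ρ V_g
|∂P/∂n| = 1.13×10⁻⁴ × 0.943 × 57.1 = 6.10×10⁻³ Pa/m
Isobar spacing: Δn = ΔP/|∂P/∂n| = 400 Pa / 6.10×10⁻³ Pa/m = 65558 m ≈ 65.6 km

65.6 km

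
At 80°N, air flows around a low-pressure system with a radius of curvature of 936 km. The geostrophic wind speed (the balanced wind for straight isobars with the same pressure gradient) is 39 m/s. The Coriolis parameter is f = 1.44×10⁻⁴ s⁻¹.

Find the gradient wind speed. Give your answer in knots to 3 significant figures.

61.4 knots

Around a low, centrifugal force acts outward with Coriolis, so pressure-gradient force balances both:
(1/ρ)|∂P/∂n| = fV + V²/R  →  V² + fR·V − fR·V_g = 0
With fR = 1.44×10⁻⁴ × 936×10³ m = 135 m/s:
V = [−fR + √((fR)² + 4 fR V_g)]/2 = [−135 + √(135² + 4×135×39)]/2 = 31.6 m/s
Subgeostrophic (V < V_g = 39 m/s), as expected around a low.
Converting: 31.6 m/s × 1.944 = 61.4 knots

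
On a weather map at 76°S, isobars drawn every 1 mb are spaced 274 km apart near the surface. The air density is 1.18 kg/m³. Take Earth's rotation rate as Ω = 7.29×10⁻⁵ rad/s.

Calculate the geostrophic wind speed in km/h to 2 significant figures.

7.9 km/h

Coriolis parameter at 76°S:
f = 2Ω sin φ = 2 × 7.29×10⁻⁵ × sin 76° = 1.41×10⁻⁴ s⁻¹
Pressure gradient: |∂P/∂n| = 100 Pa / 274000 m = 3.65×10⁻⁴ Pa/m
Geostrophic balance (pressure-gradient force = Coriolis force):
V_g = (1/(fρ)) |∂P/∂n| = 3.65×10⁻⁴ / (1.41×10⁻⁴ × 1.18) = 2.19 m/s
Converting: 2.19 m/s × 3.6 = 7.9 km/h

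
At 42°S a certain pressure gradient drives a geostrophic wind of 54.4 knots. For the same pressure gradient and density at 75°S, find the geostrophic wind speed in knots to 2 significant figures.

With the same pressure gradient and density, V_g ∝ 1/f ∝ 1/sin φ.
V₂ = V₁ · sin φ₁ / sin φ₂ = 54.4 × sin 42° / sin 75°
V₂ = 54.4 × 0.6691/0.9659 = 38 knots

38 knots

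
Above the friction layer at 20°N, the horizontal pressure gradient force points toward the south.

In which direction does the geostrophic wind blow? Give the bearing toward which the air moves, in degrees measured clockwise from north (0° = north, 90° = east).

The pressure-gradient force points toward the south (bearing 180°).
Geostrophic balance: in the Northern Hemisphere the Coriolis force deflects motion to the right, so the geostrophic wind blows 90° to the right of the pressure-gradient force (low pressure on the left).
Rotating 180° by 90° clockwise gives 270° — the wind blows toward the west.

270°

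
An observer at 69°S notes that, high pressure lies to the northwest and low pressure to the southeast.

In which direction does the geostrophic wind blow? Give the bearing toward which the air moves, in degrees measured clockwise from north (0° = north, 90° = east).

The pressure-gradient force points toward the southeast (bearing 135°).
Geostrophic balance: in the Southern Hemisphere the Coriolis force deflects motion to the left, so the geostrophic wind blows 90° to the left of the pressure-gradient force (low pressure on the right).
Rotating 135° by 90° counterclockwise gives 045° — the wind blows toward the northeast.

045°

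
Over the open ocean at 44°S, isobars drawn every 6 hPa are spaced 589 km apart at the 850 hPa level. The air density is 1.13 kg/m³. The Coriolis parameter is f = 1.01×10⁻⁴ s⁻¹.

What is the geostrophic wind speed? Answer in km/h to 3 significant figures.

Pressure gradient: |∂P/∂n| = 600 Pa / 589000 m = 1.02×10⁻³ Pa/m
Geostrophic balance (pressure-gradient force = Coriolis force):
V_g = (1/(fρ)) |∂P/∂n| = 1.02×10⁻³ / (1.01×10⁻⁴ × 1.13) = 8.93 m/s
Converting: 8.93 m/s × 3.6 = 32.1 km/h

32.1 km/h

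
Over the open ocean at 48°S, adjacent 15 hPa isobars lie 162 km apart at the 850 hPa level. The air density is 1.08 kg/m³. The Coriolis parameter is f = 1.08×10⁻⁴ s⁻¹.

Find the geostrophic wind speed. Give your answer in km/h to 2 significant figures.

Pressure gradient: |∂P/∂n| = 1500 Pa / 162000 m = 9.26×10⁻³ Pa/m
Geostrophic balance (pressure-gradient force = Coriolis force):
V_g = (1/(fρ)) |∂P/∂n| = 9.26×10⁻³ / (1.08×10⁻⁴ × 1.08) = 79.4 m/s
Converting: 79.4 m/s × 3.6 = 290 km/h

290 km/h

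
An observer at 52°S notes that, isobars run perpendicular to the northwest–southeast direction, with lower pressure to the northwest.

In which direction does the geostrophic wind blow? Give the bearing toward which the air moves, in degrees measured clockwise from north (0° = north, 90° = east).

The pressure-gradient force points toward the northwest (bearing 315°).
Geostrophic balance: in the Southern Hemisphere the Coriolis force deflects motion to the left, so the geostrophic wind blows 90° to the left of the pressure-gradient force (low pressure on the right).
Rotating 315° by 90° counterclockwise gives 225° — the wind blows toward the southwest.

225°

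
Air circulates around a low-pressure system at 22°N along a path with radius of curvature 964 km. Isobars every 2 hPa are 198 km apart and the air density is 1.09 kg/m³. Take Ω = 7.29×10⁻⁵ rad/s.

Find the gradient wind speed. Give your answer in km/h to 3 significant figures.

48.6 km/h

Coriolis parameter at 22°N:
f = 2Ω sin φ = 2 × 7.29×10⁻⁵ × sin 22° = 5.46×10⁻⁵ s⁻¹
Pressure gradient: |∂P/∂n| = 200 Pa / 198000 m = 1.01×10⁻³ Pa/m
Geostrophic speed: V_g = |∂P/∂n|/(fρ) = 1.01×10⁻³/(5.46×10⁻⁵ × 1.09) = 17.0 m/s
Around a low, centrifugal force acts outward with Coriolis, so pressure-gradient force balances both:
(1/ρ)|∂P/∂n| = fV + V²/R  →  V² + fR·V − fR·V_g = 0
With fR = 5.46×10⁻⁵ × 964×10³ m = 52.7 m/s:
V = [−fR + √((fR)² + 4 fR V_g)]/2 = [−52.7 + √(52.7² + 4×52.7×17)]/2 = 13.5 m/s
Subgeostrophic (V < V_g = 17 m/s), as expected around a low.
Converting: 13.5 m/s × 3.6 = 48.6 km/h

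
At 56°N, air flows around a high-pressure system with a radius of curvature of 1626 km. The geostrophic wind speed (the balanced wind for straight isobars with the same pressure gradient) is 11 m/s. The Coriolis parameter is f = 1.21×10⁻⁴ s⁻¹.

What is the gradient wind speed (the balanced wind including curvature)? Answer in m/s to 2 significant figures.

12 m/s

Around a high, pressure-gradient force acts outward with centrifugal, so Coriolis balances both:
fV = (1/ρ)|∂P/∂n| + V²/R  →  V² − fR·V + fR·V_g = 0
With fR = 1.21×10⁻⁴ × 1626×10³ m = 197 m/s:
V = [fR − √((fR)² − 4 fR V_g)]/2 = [197 − √(197² − 4×197×11)]/2 = 11.7 m/s
Supergeostrophic (V > V_g = 11 m/s), as expected around a high.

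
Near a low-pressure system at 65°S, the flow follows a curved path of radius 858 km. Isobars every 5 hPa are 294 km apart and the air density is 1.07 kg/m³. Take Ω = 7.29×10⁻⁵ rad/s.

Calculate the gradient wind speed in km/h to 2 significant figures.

Coriolis parameter at 65°S:
f = 2Ω sin φ = 2 × 7.29×10⁻⁵ × sin 65° = 1.32×10⁻⁴ s⁻¹
Pressure gradient: |∂P/∂n| = 500 Pa / 294000 m = 1.70×10⁻³ Pa/m
Geostrophic speed: V_g = |∂P/∂n|/(fρ) = 1.70×10⁻³/(1.32×10⁻⁴ × 1.07) = 12.0 m/s
Around a low, centrifugal force acts outward with Coriolis, so pressure-gradient force balances both:
(1/ρ)|∂P/∂n| = fV + V²/R  →  V² + fR·V − fR·V_g = 0
With fR = 1.32×10⁻⁴ × 858×10³ m = 113 m/s:
V = [−fR + √((fR)² + 4 fR V_g)]/2 = [−113 + √(113² + 4×113×12)]/2 = 11 m/s
Subgeostrophic (V < V_g = 12 m/s), as expected around a low.
Converting: 11 m/s × 3.6 = 39 km/h

39 km/h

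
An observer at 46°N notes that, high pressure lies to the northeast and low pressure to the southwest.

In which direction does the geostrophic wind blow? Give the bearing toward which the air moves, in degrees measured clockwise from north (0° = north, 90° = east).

The pressure-gradient force points toward the southwest (bearing 225°).
Geostrophic balance: in the Northern Hemisphere the Coriolis force deflects motion to the right, so the geostrophic wind blows 90° to the right of the pressure-gradient force (low pressure on the left).
Rotating 225° by 90° clockwise gives 315° — the wind blows toward the northwest.

315°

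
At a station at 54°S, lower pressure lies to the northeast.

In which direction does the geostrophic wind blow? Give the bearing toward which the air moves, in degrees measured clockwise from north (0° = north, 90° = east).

315°

The pressure-gradient force points toward the northeast (bearing 045°).
Geostrophic balance: in the Southern Hemisphere the Coriolis force deflects motion to the left, so the geostrophic wind blows 90° to the left of the pressure-gradient force (low pressure on the right).
Rotating 045° by 90° counterclockwise gives 315° — the wind blows toward the northwest.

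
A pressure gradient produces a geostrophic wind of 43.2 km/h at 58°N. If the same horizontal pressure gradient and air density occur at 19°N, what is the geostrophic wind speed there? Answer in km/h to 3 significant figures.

113 km/h

With the same pressure gradient and density, V_g ∝ 1/f ∝ 1/sin φ.
V₂ = V₁ · sin φ₁ / sin φ₂ = 43.2 × sin 58° / sin 19°
V₂ = 43.2 × 0.8480/0.3256 = 113 km/h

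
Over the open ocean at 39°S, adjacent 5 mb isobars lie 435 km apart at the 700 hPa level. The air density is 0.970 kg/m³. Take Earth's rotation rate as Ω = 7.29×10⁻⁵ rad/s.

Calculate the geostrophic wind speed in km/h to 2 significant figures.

46 km/h

Coriolis parameter at 39°S:
f = 2Ω sin φ = 2 × 7.29×10⁻⁵ × sin 39° = 9.18×10⁻⁵ s⁻¹
Pressure gradient: |∂P/∂n| = 500 Pa / 435000 m = 1.15×10⁻³ Pa/m
Geostrophic balance (pressure-gradient force = Coriolis force):
V_g = (1/(fρ)) |∂P/∂n| = 1.15×10⁻³ / (9.18×10⁻⁵ × 0.970) = 12.9 m/s
Converting: 12.9 m/s × 3.6 = 46 km/h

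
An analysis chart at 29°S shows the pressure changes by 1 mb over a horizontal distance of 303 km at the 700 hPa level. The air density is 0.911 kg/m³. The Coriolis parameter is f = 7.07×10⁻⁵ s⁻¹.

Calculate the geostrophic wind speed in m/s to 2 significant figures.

5.1 m/s

Pressure gradient: |∂P/∂n| = 100 Pa / 303000 m = 3.30×10⁻⁴ Pa/m
Geostrophic balance (pressure-gradient force = Coriolis force):
V_g = (1/(fρ)) |∂P/∂n| = 3.30×10⁻⁴ / (7.07×10⁻⁵ × 0.911) = 5.12 m/s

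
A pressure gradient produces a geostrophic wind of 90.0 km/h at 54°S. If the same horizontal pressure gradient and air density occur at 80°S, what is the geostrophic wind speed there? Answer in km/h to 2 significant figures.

74 km/h

With the same pressure gradient and density, V_g ∝ 1/f ∝ 1/sin φ.
V₂ = V₁ · sin φ₁ / sin φ₂ = 90.0 × sin 54° / sin 80°
V₂ = 90.0 × 0.8090/0.9848 = 74 km/h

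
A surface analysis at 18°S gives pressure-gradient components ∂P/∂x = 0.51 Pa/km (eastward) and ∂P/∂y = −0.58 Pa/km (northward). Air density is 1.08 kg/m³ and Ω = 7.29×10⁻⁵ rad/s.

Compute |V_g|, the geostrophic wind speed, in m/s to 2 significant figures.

Coriolis parameter at 18°S:
f = 2Ω sin φ = 2 × 7.29×10⁻⁵ × sin 18° = 4.51×10⁻⁵ s⁻¹
In the Southern Hemisphere f is negative: f = −4.51×10⁻⁵ s⁻¹.
Component geostrophic relations (x east, y north):
u_g = −(1/(fρ)) ∂P/∂y,  v_g = (1/(fρ)) ∂P/∂x
u_g = −(−0.58×10⁻³)/(−4.51×10⁻⁵ × 1.08) = −11.9 m/s;  v_g = (0.51×10⁻³)/(−4.51×10⁻⁵ × 1.08) = −10.5 m/s
|V_g| = √(u_g² + v_g²) = 15.9 m/s

16 m/s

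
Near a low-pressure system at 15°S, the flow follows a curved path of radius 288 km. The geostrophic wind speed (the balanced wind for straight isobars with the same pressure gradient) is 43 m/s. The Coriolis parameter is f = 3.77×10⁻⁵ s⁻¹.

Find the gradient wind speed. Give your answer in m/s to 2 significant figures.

17 m/s

Around a low, centrifugal force acts outward with Coriolis, so pressure-gradient force balances both:
(1/ρ)|∂P/∂n| = fV + V²/R  →  V² + fR·V − fR·V_g = 0
With fR = 3.77×10⁻⁵ × 288×10³ m = 10.9 m/s:
V = [−fR + √((fR)² + 4 fR V_g)]/2 = [−10.9 + √(10.9² + 4×10.9×43)]/2 = 16.9 m/s
Subgeostrophic (V < V_g = 43 m/s), as expected around a low.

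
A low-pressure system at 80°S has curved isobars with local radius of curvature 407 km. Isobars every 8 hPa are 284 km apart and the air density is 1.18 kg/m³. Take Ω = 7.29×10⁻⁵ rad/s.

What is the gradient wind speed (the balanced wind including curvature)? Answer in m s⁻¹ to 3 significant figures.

Coriolis parameter at 80°S:
f = 2Ω sin φ = 2 × 7.29×10⁻⁵ × sin 80° = 1.44×10⁻⁴ s⁻¹
Pressure gradient: |∂P/∂n| = 800 Pa / 284000 m = 2.82×10⁻³ Pa/m
Geostrophic speed: V_g = |∂P/∂n|/(fρ) = 2.82×10⁻³/(1.44×10⁻⁴ × 1.18) = 16.6 m/s
Around a low, centrifugal force acts outward with Coriolis, so pressure-gradient force balances both:
(1/ρ)|∂P/∂n| = fV + V²/R  →  V² + fR·V − fR·V_g = 0
With fR = 1.44×10⁻⁴ × 407×10³ m = 58.4 m/s:
V = [−fR + √((fR)² + 4 fR V_g)]/2 = [−58.4 + √(58.4² + 4×58.4×16.6)]/2 = 13.5 m/s
Subgeostrophic (V < V_g = 16.6 m/s), as expected around a low.

13.5 m s⁻¹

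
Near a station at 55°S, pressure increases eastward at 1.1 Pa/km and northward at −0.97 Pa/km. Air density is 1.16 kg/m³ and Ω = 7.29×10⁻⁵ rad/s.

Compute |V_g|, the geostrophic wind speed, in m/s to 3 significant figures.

Coriolis parameter at 55°S:
f = 2Ω sin φ = 2 × 7.29×10⁻⁵ × sin 55° = 1.19×10⁻⁴ s⁻¹
In the Southern Hemisphere f is negative: f = −1.19×10⁻⁴ s⁻¹.
Component geostrophic relations (x east, y north):
u_g = −(1/(fρ)) ∂P/∂y,  v_g = (1/(fρ)) ∂P/∂x
u_g = −(−0.97×10⁻³)/(−1.19×10⁻⁴ × 1.16) = −7.00 m/s;  v_g = (1.1×10⁻³)/(−1.19×10⁻⁴ × 1.16) = −7.94 m/s
|V_g| = √(u_g² + v_g²) = 10.6 m/s

10.6 m/s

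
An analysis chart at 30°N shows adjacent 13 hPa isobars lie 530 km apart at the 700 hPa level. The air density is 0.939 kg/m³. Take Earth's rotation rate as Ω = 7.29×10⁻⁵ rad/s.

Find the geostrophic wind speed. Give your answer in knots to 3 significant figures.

Coriolis parameter at 30°N:
f = 2Ω sin φ = 2 × 7.29×10⁻⁵ × sin 30° = 7.29×10⁻⁵ s⁻¹
Pressure gradient: |∂P/∂n| = 1300 Pa / 530000 m = 2.45×10⁻³ Pa/m
Geostrophic balance (pressure-gradient force = Coriolis force):
V_g = (1/(fρ)) |∂P/∂n| = 2.45×10⁻³ / (7.29×10⁻⁵ × 0.939) = 35.8 m/s
Converting: 35.8 m/s × 1.944 = 69.7 knots

69.7 knots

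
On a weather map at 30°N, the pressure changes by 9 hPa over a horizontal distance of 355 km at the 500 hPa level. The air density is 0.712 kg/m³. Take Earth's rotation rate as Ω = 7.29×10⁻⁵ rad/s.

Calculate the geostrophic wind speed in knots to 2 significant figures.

95 knots

Coriolis parameter at 30°N:
f = 2Ω sin φ = 2 × 7.29×10⁻⁵ × sin 30° = 7.29×10⁻⁵ s⁻¹
Pressure gradient: |∂P/∂n| = 900 Pa / 355000 m = 2.54×10⁻³ Pa/m
Geostrophic balance (pressure-gradient force = Coriolis force):
V_g = (1/(fρ)) |∂P/∂n| = 2.54×10⁻³ / (7.29×10⁻⁵ × 0.712) = 48.8 m/s
Converting: 48.8 m/s × 1.944 = 95 knots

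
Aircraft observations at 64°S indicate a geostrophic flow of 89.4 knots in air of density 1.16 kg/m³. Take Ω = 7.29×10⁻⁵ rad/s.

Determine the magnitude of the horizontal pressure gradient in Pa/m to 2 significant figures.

Coriolis parameter at 64°S:
f = 2Ω sin φ = 2 × 7.29×10⁻⁵ × sin 64° = 1.31×10⁻⁴ s⁻¹
Wind speed in SI: 89.4 knots = 46.0 m/s
Geostrophic balance rearranged: |∂P/∂n| = f ρ V_g
|∂P/∂n| = 1.31×10⁻⁴ × 1.16 × 46.0 = 6.99×10⁻³ Pa/m

7.0×10⁻³ Pa/m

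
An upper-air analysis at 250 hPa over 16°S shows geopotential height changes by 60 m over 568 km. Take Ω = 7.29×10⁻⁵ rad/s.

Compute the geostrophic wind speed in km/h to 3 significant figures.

92.8 km/h

Coriolis parameter at 16°S:
f = 2Ω sin φ = 2 × 7.29×10⁻⁵ × sin 16° = 4.02×10⁻⁵ s⁻¹
Height gradient: |∂Z/∂n| = 60 m / 568000 m = 1.06×10⁻⁴
On a pressure surface, geostrophic balance gives V_g = (g/f)|∂Z/∂n|:
V_g = 9.81 × 1.06×10⁻⁴ / 4.02×10⁻⁵ = 25.8 m/s
Converting: 25.8 m/s × 3.6 = 92.8 km/h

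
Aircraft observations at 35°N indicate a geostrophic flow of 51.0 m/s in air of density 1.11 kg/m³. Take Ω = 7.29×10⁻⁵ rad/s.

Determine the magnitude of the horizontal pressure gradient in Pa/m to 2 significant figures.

Coriolis parameter at 35°N:
f = 2Ω sin φ = 2 × 7.29×10⁻⁵ × sin 35° = 8.36×10⁻⁵ s⁻¹
Geostrophic balance rearranged: |∂P/∂n| = f ρ V_g
|∂P/∂n| = 8.36×10⁻⁵ × 1.11 × 51.0 = 4.73×10⁻³ Pa/m

4.7×10⁻³ Pa/m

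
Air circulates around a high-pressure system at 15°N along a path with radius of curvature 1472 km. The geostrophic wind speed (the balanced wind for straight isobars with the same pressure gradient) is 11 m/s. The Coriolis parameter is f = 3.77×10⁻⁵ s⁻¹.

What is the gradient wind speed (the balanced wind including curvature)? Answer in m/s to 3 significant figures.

15.1 m/s

Around a high, pressure-gradient force acts outward with centrifugal, so Coriolis balances both:
fV = (1/ρ)|∂P/∂n| + V²/R  →  V² − fR·V + fR·V_g = 0
With fR = 3.77×10⁻⁵ × 1472×10³ m = 55.5 m/s:
V = [fR − √((fR)² − 4 fR V_g)]/2 = [55.5 − √(55.5² − 4×55.5×11)]/2 = 15.1 m/s
Supergeostrophic (V > V_g = 11 m/s), as expected around a high.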